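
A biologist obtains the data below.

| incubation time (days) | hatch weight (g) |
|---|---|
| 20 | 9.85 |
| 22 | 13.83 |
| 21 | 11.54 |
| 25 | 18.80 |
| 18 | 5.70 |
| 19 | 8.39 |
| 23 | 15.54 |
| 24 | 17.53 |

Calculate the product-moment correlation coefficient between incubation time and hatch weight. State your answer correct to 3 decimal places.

n = 8, Σx = 172, Σy = 101.18, Σxy = 2253.75, Σx² = 3740, Σy² = 1426.5776
Sxx = Σx² − (Σx)²/n = 3740 − 3698 = 42
Sxy = Σxy − (Σx)(Σy)/n = 2253.75 − 2175.37 = 78.38
Syy = Σy² − (Σy)²/n = 1426.5776 − 1279.67405 = 146.90355
r = Sxy/√(Sxx·Syy) = 78.38/√(6169.9491) = 78.38/78.549024 = 0.997848

0.998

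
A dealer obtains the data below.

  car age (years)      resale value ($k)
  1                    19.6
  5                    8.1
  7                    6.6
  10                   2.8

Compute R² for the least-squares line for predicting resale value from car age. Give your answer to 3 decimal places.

0.930

n = 4, Σx = 23, Σy = 37.1, Σxy = 134.3, Σx² = 175, Σy² = 501.17
Sxx = Σx² − (Σx)²/n = 175 − 132.25 = 42.75
Sxy = Σxy − (Σx)(Σy)/n = 134.3 − 213.325 = -79.025
Syy = Σy² − (Σy)²/n = 501.17 − 344.1025 = 157.0675
R² = Sxy²/(Sxx·Syy) = (-79.025)²/(42.75·157.0675) = 0.930051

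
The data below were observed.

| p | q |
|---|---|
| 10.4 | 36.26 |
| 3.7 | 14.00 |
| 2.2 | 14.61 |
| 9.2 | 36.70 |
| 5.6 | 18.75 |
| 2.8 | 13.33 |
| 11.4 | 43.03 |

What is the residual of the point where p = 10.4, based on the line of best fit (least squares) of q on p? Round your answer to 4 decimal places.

n = 7, Σx = 45.3, Σy = 176.68, Σxy = 1431.552, Σx² = 380.49
Sxx = Σx² − (Σx)²/n = 380.49 − 293.155714 = 87.334286
Sxy = Σxy − (Σx)(Σy)/n = 1431.552 − 1143.372 = 288.18
b = Sxy/Sxx = 288.18/87.334286 = 3.299735
a = ȳ − b·x̄ = 25.24 − 3.299735·6.471429 = 3.886001
ŷ(10.4) = 3.886001 + 3.299735·10.4 = 38.203245
residual = y − ŷ = 36.26 − 38.203245 = -1.943245

-1.9432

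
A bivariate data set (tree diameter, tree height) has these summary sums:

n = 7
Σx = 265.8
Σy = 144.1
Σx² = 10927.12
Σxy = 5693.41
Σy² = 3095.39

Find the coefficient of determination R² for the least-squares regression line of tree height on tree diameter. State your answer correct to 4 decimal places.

0.4568

Sxx = Σx² − (Σx)²/n = 10927.12 − 10092.805714 = 834.314286
Sxy = Σxy − (Σx)(Σy)/n = 5693.41 − 5471.682857 = 221.727143
Syy = Σy² − (Σy)²/n = 3095.39 − 2966.401429 = 128.988571
R² = Sxy²/(Sxx·Syy) = (221.727143)²/(834.314286·128.988571) = 0.456832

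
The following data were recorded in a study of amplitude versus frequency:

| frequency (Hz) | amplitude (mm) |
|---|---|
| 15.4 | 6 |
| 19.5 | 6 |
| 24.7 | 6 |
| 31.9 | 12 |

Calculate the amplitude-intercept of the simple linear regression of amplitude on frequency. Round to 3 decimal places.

n = 4, Σx = 91.5, Σy = 30, Σxy = 740.4, Σx² = 2245.11
Sxx = Σx² − (Σx)²/n = 2245.11 − 2093.0625 = 152.0475
Sxy = Σxy − (Σx)(Σy)/n = 740.4 − 686.25 = 54.15
b = Sxy/Sxx = 54.15/152.0475 = 0.356139
a = ȳ − b·x̄ = 7.5 − 0.356139·22.875 = -0.646673

-0.647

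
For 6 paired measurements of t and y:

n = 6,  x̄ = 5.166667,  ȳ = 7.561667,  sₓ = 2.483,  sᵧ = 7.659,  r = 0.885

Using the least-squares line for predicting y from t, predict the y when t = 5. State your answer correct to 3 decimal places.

7.107

b = r · sᵧ/sₓ = 0.885 · 7.659/2.483 = 2.729849
a = ȳ − b·x̄ = 7.561667 − 2.729849·5.166667 = -6.542554
ŷ(5) = a + b·5 = -6.542554 + 2.729849·5 = 7.106691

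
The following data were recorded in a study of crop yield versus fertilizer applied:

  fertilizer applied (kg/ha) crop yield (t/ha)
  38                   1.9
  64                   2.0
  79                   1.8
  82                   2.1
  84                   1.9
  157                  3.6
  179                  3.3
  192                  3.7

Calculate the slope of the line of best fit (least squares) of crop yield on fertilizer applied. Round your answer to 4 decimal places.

0.0137

n = 8, Σx = 875, Σy = 20.3, Σxy = 2540.5, Σx² = 119115
Sxx = Σx² − (Σx)²/n = 119115 − 95703.125 = 23411.875
Sxy = Σxy − (Σx)(Σy)/n = 2540.5 − 2220.3125 = 320.1875
b = Sxy/Sxx = 320.1875/23411.875 = 0.013676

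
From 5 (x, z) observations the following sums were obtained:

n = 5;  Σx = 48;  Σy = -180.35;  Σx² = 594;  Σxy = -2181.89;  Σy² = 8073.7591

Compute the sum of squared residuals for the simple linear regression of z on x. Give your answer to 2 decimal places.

Sxx = Σx² − (Σx)²/n = 594 − 460.8 = 133.2
Sxy = Σxy − (Σx)(Σy)/n = -2181.89 − (-1731.36) = -450.53
Syy = Σy² − (Σy)²/n = 8073.7591 − 6505.2245 = 1568.5346
b = Sxy/Sxx = -450.53/133.2 = -3.382357
SSE = Syy − b·Sxy = 1568.5346 − (-3.382357)·(-450.53) = 44.681140

44.68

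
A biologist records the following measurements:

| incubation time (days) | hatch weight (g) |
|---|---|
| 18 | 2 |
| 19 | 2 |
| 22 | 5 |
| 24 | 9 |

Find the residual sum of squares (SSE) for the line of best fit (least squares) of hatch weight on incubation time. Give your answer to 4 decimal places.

n = 4, Σx = 83, Σy = 18, Σxy = 400, Σx² = 1745, Σy² = 114
Sxx = Σx² − (Σx)²/n = 1745 − 1722.25 = 22.75
Sxy = Σxy − (Σx)(Σy)/n = 400 − 373.5 = 26.5
Syy = Σy² − (Σy)²/n = 114 − 81 = 33
b = Sxy/Sxx = 26.5/22.75 = 1.164835
SSE = Syy − b·Sxy = 33 − 1.164835·26.5 = 2.131868

2.1319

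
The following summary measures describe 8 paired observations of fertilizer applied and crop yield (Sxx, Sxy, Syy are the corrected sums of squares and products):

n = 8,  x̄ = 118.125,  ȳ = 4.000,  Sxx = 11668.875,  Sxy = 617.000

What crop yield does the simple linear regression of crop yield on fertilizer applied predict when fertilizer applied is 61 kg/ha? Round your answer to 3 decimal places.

b = Sxy/Sxx = 617/11668.875 = 0.052876
a = ȳ − b·x̄ = 4 − 0.052876·118.125 = -2.245943
ŷ(61) = a + b·61 = -2.245943 + 0.052876·61 = 0.979475

0.979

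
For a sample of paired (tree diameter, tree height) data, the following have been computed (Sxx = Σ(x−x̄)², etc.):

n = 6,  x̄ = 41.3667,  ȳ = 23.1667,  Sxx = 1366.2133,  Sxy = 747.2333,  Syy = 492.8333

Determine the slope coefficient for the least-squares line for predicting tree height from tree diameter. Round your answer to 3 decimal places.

b = Sxy/Sxx = 747.2333/1366.2133 = 0.546938

0.547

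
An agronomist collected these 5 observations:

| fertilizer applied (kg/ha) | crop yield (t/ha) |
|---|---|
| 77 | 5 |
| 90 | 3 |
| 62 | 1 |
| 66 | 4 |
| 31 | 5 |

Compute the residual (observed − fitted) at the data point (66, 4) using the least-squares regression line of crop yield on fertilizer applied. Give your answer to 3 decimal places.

0.416

n = 5, Σx = 326, Σy = 18, Σxy = 1136, Σx² = 23190
Sxx = Σx² − (Σx)²/n = 23190 − 21255.2 = 1934.8
Sxy = Σxy − (Σx)(Σy)/n = 1136 − 1173.6 = -37.6
b = Sxy/Sxx = -37.6/1934.8 = -0.019434
a = ȳ − b·x̄ = 3.6 − (-0.019434)·65.2 = 4.867066
ŷ(66) = 4.867066 + (-0.019434)·66 = 3.584453
residual = y − ŷ = 4 − 3.584453 = 0.415547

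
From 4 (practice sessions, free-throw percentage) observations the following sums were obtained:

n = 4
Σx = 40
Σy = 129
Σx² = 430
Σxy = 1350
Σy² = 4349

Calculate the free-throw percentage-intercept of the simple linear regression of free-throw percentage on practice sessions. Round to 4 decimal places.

Sxx = Σx² − (Σx)²/n = 430 − 400 = 30
Sxy = Σxy − (Σx)(Σy)/n = 1350 − 1290 = 60
b = Sxy/Sxx = 60/30 = 2
a = ȳ − b·x̄ = 32.25 − 2·10 = 12.25

12.2500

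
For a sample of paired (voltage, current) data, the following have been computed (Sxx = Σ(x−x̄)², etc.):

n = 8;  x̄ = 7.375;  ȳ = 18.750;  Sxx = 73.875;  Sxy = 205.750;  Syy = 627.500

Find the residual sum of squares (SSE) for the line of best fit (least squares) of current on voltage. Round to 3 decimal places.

b = Sxy/Sxx = 205.75/73.875 = 2.785110
SSE = Syy − b·Sxy = 627.5 − 2.785110·205.75 = 54.463621

54.464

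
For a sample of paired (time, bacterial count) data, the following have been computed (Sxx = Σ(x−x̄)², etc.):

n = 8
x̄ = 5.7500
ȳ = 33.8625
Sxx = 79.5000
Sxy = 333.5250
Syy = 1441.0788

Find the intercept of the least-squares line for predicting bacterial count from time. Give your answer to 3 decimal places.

9.740

b = Sxy/Sxx = 333.525/79.5 = 4.195283
a = ȳ − b·x̄ = 33.8625 − 4.195283·5.75 = 9.739623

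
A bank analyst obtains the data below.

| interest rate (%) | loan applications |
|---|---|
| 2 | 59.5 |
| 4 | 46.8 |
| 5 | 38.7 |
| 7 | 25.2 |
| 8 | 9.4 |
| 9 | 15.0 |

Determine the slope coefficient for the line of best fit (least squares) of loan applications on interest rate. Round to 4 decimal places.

-7.1445

n = 6, Σx = 35, Σy = 194.6, Σxy = 886.3, Σx² = 239
Sxx = Σx² − (Σx)²/n = 239 − 204.166667 = 34.833333
Sxy = Σxy − (Σx)(Σy)/n = 886.3 − 1135.166667 = -248.866667
b = Sxy/Sxx = -248.866667/34.833333 = -7.144498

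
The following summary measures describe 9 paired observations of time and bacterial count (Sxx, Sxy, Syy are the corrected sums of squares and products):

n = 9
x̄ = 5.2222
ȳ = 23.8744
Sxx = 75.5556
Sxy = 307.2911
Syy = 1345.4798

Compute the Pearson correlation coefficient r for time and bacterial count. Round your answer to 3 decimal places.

0.964

r = Sxy/√(Sxx·Syy) = 307.2911/√(101658.533577) = 307.2911/318.839354 = 0.963780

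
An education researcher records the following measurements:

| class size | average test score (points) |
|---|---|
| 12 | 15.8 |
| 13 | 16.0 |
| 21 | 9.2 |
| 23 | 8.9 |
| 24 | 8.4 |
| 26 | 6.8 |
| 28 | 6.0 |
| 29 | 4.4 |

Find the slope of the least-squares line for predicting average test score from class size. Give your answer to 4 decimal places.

-0.6649

n = 8, Σx = 176, Σy = 75.5, Σxy = 1469.5, Σx² = 4160
Sxx = Σx² − (Σx)²/n = 4160 − 3872 = 288
Sxy = Σxy − (Σx)(Σy)/n = 1469.5 − 1661 = -191.5
b = Sxy/Sxx = -191.5/288 = -0.664931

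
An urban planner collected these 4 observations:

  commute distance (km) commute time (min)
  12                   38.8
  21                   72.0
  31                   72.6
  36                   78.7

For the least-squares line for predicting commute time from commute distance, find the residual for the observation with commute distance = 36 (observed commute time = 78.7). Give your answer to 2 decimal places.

-3.19

n = 4, Σx = 100, Σy = 262.1, Σxy = 7061.4, Σx² = 2842
Sxx = Σx² − (Σx)²/n = 2842 − 2500 = 342
Sxy = Σxy − (Σx)(Σy)/n = 7061.4 − 6552.5 = 508.9
b = Sxy/Sxx = 508.9/342 = 1.488012
a = ȳ − b·x̄ = 65.525 − 1.488012·25 = 28.324708
ŷ(36) = 28.324708 + 1.488012·36 = 81.893129
residual = y − ŷ = 78.7 − 81.893129 = -3.193129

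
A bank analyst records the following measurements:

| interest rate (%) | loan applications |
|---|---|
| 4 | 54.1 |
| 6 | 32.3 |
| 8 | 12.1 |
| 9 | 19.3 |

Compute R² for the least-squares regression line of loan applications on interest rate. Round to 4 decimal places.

n = 4, Σx = 27, Σy = 117.8, Σxy = 680.7, Σx² = 197, Σy² = 4489
Sxx = Σx² − (Σx)²/n = 197 − 182.25 = 14.75
Sxy = Σxy − (Σx)(Σy)/n = 680.7 − 795.15 = -114.45
Syy = Σy² − (Σy)²/n = 4489 − 3469.21 = 1019.79
R² = Sxy²/(Sxx·Syy) = (-114.45)²/(14.75·1019.79) = 0.870821

0.8708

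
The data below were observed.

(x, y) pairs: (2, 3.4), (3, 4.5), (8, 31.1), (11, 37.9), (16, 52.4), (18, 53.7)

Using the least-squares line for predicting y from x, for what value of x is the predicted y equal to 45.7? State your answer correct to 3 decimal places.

n = 6, Σx = 58, Σy = 183, Σxy = 2491, Σx² = 778
Sxx = Σx² − (Σx)²/n = 778 − 560.666667 = 217.333333
Sxy = Σxy − (Σx)(Σy)/n = 2491 − 1769 = 722
b = Sxy/Sxx = 722/217.333333 = 3.322086
a = ȳ − b·x̄ = 30.5 − 3.322086·9.666667 = -1.613497
Set a + b·x = 45.7: x = (45.7 − (-1.613497)) / 3.322086 = 14.242105

14.242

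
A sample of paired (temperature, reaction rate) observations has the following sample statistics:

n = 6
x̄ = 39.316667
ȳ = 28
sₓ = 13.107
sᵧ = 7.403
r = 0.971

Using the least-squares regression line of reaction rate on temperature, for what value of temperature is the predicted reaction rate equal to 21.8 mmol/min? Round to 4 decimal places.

b = r · sᵧ/sₓ = 0.971 · 7.403/13.107 = 0.548433
a = ȳ − b·x̄ = 28 − 0.548433·39.316667 = 6.437437
Set a + b·x = 21.8: x = (21.8 − 6.437437) / 0.548433 = 28.011734

28.0117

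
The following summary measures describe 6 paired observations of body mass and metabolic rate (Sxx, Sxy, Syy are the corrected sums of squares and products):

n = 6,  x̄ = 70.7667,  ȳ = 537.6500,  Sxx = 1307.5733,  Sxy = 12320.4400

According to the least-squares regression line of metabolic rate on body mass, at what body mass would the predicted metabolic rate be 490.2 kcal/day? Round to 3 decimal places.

b = Sxy/Sxx = 12320.44/1307.5733 = 9.422370
a = ȳ − b·x̄ = 537.65 − 9.422370·70.7667 = -129.140062
Set a + b·x = 490.2: x = (490.2 − (-129.140062)) / 9.422370 = 65.730812

65.731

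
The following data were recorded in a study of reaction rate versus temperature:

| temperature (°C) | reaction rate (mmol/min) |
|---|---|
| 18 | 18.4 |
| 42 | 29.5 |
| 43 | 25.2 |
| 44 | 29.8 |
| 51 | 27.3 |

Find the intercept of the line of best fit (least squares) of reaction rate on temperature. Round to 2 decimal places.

n = 5, Σx = 198, Σy = 130.2, Σxy = 5357.3, Σx² = 8474
Sxx = Σx² − (Σx)²/n = 8474 − 7840.8 = 633.2
Sxy = Σxy − (Σx)(Σy)/n = 5357.3 − 5155.92 = 201.38
b = Sxy/Sxx = 201.38/633.2 = 0.318035
a = ȳ − b·x̄ = 26.04 − 0.318035·39.6 = 13.445799

13.45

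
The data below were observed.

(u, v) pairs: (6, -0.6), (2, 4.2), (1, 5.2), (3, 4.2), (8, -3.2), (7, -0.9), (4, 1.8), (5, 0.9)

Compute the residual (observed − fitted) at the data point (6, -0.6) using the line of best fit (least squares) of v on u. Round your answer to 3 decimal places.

n = 8, Σx = 36, Σy = 11.6, Σxy = 2.4, Σx² = 204
Sxx = Σx² − (Σx)²/n = 204 − 162 = 42
Sxy = Σxy − (Σx)(Σy)/n = 2.4 − 52.2 = -49.8
b = Sxy/Sxx = -49.8/42 = -1.185714
a = ȳ − b·x̄ = 1.45 − (-1.185714)·4.5 = 6.785714
ŷ(6) = 6.785714 + (-1.185714)·6 = -0.328571
residual = y − ŷ = -0.6 − (-0.328571) = -0.271429

-0.271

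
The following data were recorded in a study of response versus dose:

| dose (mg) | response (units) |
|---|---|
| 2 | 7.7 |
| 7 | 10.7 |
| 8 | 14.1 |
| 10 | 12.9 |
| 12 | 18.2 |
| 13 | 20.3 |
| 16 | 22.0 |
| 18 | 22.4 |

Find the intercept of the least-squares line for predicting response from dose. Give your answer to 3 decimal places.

5.005

n = 8, Σx = 86, Σy = 128.3, Σxy = 1569.6, Σx² = 1110
Sxx = Σx² − (Σx)²/n = 1110 − 924.5 = 185.5
Sxy = Σxy − (Σx)(Σy)/n = 1569.6 − 1379.225 = 190.375
b = Sxy/Sxx = 190.375/185.5 = 1.026280
a = ȳ − b·x̄ = 16.0375 − 1.026280·10.75 = 5.004987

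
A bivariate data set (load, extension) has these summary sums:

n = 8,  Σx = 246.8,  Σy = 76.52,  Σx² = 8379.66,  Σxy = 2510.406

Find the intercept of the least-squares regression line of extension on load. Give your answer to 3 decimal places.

Sxx = Σx² − (Σx)²/n = 8379.66 − 7613.78 = 765.88
Sxy = Σxy − (Σx)(Σy)/n = 2510.406 − 2360.642 = 149.764
b = Sxy/Sxx = 149.764/765.88 = 0.195545
a = ȳ − b·x̄ = 9.565 − 0.195545·30.85 = 3.532437

3.532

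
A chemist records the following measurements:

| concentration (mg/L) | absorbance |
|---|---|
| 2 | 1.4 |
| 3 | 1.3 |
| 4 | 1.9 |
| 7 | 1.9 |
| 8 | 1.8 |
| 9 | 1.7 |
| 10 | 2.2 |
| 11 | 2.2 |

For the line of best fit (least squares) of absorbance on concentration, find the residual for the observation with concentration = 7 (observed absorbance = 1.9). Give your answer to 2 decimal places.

n = 8, Σx = 54, Σy = 14.4, Σxy = 103.5, Σx² = 444
Sxx = Σx² − (Σx)²/n = 444 − 364.5 = 79.5
Sxy = Σxy − (Σx)(Σy)/n = 103.5 − 97.2 = 6.3
b = Sxy/Sxx = 6.3/79.5 = 0.079245
a = ȳ − b·x̄ = 1.8 − 0.079245·6.75 = 1.265094
ŷ(7) = 1.265094 + 0.079245·7 = 1.819811
residual = y − ŷ = 1.9 − 1.819811 = 0.080189

0.08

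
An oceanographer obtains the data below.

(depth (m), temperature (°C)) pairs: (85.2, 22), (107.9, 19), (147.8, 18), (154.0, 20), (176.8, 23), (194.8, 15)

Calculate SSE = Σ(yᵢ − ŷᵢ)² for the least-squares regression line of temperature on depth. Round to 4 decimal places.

n = 6, Σx = 866.5, Σy = 117, Σxy = 16653.3, Σx² = 133667.57, Σy² = 2323
Sxx = Σx² − (Σx)²/n = 133667.57 − 125137.041667 = 8530.528333
Sxy = Σxy − (Σx)(Σy)/n = 16653.3 − 16896.75 = -243.45
Syy = Σy² − (Σy)²/n = 2323 − 2281.5 = 41.5
b = Sxy/Sxx = -243.45/8530.528333 = -0.028539
SSE = Syy − b·Sxy = 41.5 − (-0.028539)·(-243.45) = 34.552259

34.5523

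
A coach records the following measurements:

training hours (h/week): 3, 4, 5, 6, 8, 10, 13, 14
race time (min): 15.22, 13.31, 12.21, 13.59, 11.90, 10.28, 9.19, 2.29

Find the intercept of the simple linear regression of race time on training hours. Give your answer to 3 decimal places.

17.749

n = 8, Σx = 63, Σy = 87.99, Σxy = 591.02, Σx² = 615
Sxx = Σx² − (Σx)²/n = 615 − 496.125 = 118.875
Sxy = Σxy − (Σx)(Σy)/n = 591.02 − 692.92125 = -101.90125
b = Sxy/Sxx = -101.90125/118.875 = -0.857213
a = ȳ − b·x̄ = 10.99875 − (-0.857213)·7.875 = 17.749306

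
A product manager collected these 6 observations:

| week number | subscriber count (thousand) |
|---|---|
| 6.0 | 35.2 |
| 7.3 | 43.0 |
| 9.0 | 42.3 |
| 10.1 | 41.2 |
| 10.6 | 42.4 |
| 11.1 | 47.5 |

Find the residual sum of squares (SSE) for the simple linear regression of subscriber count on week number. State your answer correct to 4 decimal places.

n = 6, Σx = 54.1, Σy = 251.6, Σxy = 2298.61, Σx² = 507.87, Σy² = 10628.78
Sxx = Σx² − (Σx)²/n = 507.87 − 487.801667 = 20.068333
Sxy = Σxy − (Σx)(Σy)/n = 2298.61 − 2268.593333 = 30.016667
Syy = Σy² − (Σy)²/n = 10628.78 − 10550.426667 = 78.353333
b = Sxy/Sxx = 30.016667/20.068333 = 1.495723
SSE = Syy − b·Sxy = 78.353333 − 1.495723·30.016667 = 33.456716

33.4567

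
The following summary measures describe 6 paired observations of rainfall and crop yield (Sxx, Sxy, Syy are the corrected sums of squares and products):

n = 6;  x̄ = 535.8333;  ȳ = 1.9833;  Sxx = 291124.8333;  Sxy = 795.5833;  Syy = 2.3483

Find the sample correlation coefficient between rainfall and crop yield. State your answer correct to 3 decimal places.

r = Sxy/√(Sxx·Syy) = 795.5833/√(683648.446038) = 795.5833/826.830361 = 0.962209

0.962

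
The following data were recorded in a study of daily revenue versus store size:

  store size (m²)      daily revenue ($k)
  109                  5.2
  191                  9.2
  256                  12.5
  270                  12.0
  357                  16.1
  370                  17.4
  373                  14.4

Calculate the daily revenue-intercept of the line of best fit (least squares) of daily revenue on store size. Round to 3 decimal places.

1.283

n = 7, Σx = 1926, Σy = 86.8, Σxy = 26320.9, Σx² = 590276
Sxx = Σx² − (Σx)²/n = 590276 − 529925.142857 = 60350.857143
Sxy = Σxy − (Σx)(Σy)/n = 26320.9 − 23882.4 = 2438.5
b = Sxy/Sxx = 2438.5/60350.857143 = 0.040405
a = ȳ − b·x̄ = 12.4 − 0.040405·275.142857 = 1.282745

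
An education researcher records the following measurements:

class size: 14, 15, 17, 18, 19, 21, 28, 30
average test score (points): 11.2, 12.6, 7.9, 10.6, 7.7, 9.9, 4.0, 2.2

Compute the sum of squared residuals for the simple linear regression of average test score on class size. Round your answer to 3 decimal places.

n = 8, Σx = 162, Σy = 66.1, Σxy = 1203.1, Σx² = 3520, Σy² = 637.11
Sxx = Σx² − (Σx)²/n = 3520 − 3280.5 = 239.5
Sxy = Σxy − (Σx)(Σy)/n = 1203.1 − 1338.525 = -135.425
Syy = Σy² − (Σy)²/n = 637.11 − 546.15125 = 90.95875
b = Sxy/Sxx = -135.425/239.5 = -0.565449
SSE = Syy − b·Sxy = 90.95875 − (-0.565449)·(-135.425) = 14.382839

14.383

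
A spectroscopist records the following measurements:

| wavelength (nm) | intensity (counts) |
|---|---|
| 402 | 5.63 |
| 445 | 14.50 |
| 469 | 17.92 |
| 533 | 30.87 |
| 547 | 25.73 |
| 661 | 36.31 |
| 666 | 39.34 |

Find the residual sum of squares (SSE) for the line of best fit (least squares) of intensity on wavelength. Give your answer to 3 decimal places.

64.486

n = 7, Σx = 3723, Σy = 170.3, Σxy = 97849.61, Σx² = 2043365, Σy² = 5044.1148
Sxx = Σx² − (Σx)²/n = 2043365 − 1980104.142857 = 63260.857143
Sxy = Σxy − (Σx)(Σy)/n = 97849.61 − 90575.271429 = 7274.338571
Syy = Σy² − (Σy)²/n = 5044.1148 − 4143.155714 = 900.959086
b = Sxy/Sxx = 7274.338571/63260.857143 = 0.114990
SSE = Syy − b·Sxy = 900.959086 − 0.114990·7274.338571 = 64.486043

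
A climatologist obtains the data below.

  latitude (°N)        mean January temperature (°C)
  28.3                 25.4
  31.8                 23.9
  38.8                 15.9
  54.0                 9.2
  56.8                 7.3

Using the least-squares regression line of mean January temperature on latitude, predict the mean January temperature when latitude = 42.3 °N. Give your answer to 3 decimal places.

n = 5, Σx = 209.7, Σy = 81.7, Σxy = 3007.2, Σx² = 9459.81
Sxx = Σx² − (Σx)²/n = 9459.81 − 8794.818 = 664.992
Sxy = Σxy − (Σx)(Σy)/n = 3007.2 − 3426.498 = -419.298
b = Sxy/Sxx = -419.298/664.992 = -0.630531
a = ȳ − b·x̄ = 16.34 − (-0.630531)·41.94 = 42.784466
ŷ(42.3) = a + b·42.3 = 42.784466 + (-0.630531)·42.3 = 16.113009

16.113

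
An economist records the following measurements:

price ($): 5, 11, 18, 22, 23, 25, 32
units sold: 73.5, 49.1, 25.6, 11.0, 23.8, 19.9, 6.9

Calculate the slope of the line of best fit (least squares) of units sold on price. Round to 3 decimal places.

n = 7, Σx = 136, Σy = 209.8, Σxy = 2876.1, Σx² = 3132
Sxx = Σx² − (Σx)²/n = 3132 − 2642.285714 = 489.714286
Sxy = Σxy − (Σx)(Σy)/n = 2876.1 − 4076.114286 = -1200.014286
b = Sxy/Sxx = -1200.014286/489.714286 = -2.450438

-2.450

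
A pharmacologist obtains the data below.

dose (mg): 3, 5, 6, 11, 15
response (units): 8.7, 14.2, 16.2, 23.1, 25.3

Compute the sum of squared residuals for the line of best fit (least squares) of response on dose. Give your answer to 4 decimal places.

11.8199

n = 5, Σx = 40, Σy = 87.5, Σxy = 827.9, Σx² = 416, Σy² = 1713.47
Sxx = Σx² − (Σx)²/n = 416 − 320 = 96
Sxy = Σxy − (Σx)(Σy)/n = 827.9 − 700 = 127.9
Syy = Σy² − (Σy)²/n = 1713.47 − 1531.25 = 182.22
b = Sxy/Sxx = 127.9/96 = 1.332292
SSE = Syy − b·Sxy = 182.22 − 1.332292·127.9 = 11.819896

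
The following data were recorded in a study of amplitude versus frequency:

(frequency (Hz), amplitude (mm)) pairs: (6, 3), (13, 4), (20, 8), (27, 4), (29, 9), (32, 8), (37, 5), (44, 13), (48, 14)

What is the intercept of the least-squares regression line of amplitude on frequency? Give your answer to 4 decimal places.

1.0367

n = 9, Σx = 256, Σy = 68, Σxy = 2284, Σx² = 8808
Sxx = Σx² − (Σx)²/n = 8808 − 7281.777778 = 1526.222222
Sxy = Σxy − (Σx)(Σy)/n = 2284 − 1934.222222 = 349.777778
b = Sxy/Sxx = 349.777778/1526.222222 = 0.229179
a = ȳ − b·x̄ = 7.555556 − 0.229179·28.444444 = 1.036692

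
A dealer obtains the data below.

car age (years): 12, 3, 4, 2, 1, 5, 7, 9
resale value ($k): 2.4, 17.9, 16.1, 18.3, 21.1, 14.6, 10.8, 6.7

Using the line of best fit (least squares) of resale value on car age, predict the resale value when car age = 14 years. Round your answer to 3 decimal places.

-1.182

n = 8, Σx = 43, Σy = 107.9, Σxy = 413.5, Σx² = 329
Sxx = Σx² − (Σx)²/n = 329 − 231.125 = 97.875
Sxy = Σxy − (Σx)(Σy)/n = 413.5 − 579.9625 = -166.4625
b = Sxy/Sxx = -166.4625/97.875 = -1.700766
a = ȳ − b·x̄ = 13.4875 − (-1.700766)·5.375 = 22.629119
ŷ(14) = a + b·14 = 22.629119 + (-1.700766)·14 = -1.181609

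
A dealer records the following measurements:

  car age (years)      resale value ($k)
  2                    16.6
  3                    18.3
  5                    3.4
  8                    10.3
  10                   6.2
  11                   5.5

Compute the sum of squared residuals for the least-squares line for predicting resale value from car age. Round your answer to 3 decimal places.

n = 6, Σx = 39, Σy = 60.3, Σxy = 310, Σx² = 323, Σy² = 796.79
Sxx = Σx² − (Σx)²/n = 323 − 253.5 = 69.5
Sxy = Σxy − (Σx)(Σy)/n = 310 − 391.95 = -81.95
Syy = Σy² − (Σy)²/n = 796.79 − 606.015 = 190.775
b = Sxy/Sxx = -81.95/69.5 = -1.179137
SSE = Syy − b·Sxy = 190.775 − (-1.179137)·(-81.95) = 94.144748

94.145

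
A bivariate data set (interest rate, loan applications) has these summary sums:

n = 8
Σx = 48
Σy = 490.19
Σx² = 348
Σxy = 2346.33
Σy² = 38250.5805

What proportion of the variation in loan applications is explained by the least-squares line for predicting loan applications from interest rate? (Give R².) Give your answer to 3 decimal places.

0.718

Sxx = Σx² − (Σx)²/n = 348 − 288 = 60
Sxy = Σxy − (Σx)(Σy)/n = 2346.33 − 2941.14 = -594.81
Syy = Σy² − (Σy)²/n = 38250.5805 − 30035.779513 = 8214.800988
R² = Sxy²/(Sxx·Syy) = (-594.81)²/(60·8214.800988) = 0.717808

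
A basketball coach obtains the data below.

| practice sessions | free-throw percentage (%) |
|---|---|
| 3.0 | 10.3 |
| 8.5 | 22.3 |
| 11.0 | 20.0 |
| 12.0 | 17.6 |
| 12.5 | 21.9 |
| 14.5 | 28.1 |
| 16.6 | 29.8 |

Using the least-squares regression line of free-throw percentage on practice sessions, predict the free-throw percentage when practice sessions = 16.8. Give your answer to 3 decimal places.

28.858

n = 7, Σx = 78.1, Σy = 150, Σxy = 1827.53, Σx² = 988.31
Sxx = Σx² − (Σx)²/n = 988.31 − 871.372857 = 116.937143
Sxy = Σxy − (Σx)(Σy)/n = 1827.53 − 1673.571429 = 153.958571
b = Sxy/Sxx = 153.958571/116.937143 = 1.316593
a = ȳ − b·x̄ = 21.428571 − 1.316593·11.157143 = 6.739160
ŷ(16.8) = a + b·16.8 = 6.739160 + 1.316593·16.8 = 28.857915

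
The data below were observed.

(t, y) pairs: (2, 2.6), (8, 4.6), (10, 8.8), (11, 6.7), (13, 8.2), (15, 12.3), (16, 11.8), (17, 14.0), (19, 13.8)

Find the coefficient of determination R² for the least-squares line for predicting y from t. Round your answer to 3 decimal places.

0.906

n = 9, Σx = 111, Σy = 82.8, Σxy = 1183.8, Σx² = 1589, Σy² = 894.46
Sxx = Σx² − (Σx)²/n = 1589 − 1369 = 220
Sxy = Σxy − (Σx)(Σy)/n = 1183.8 − 1021.2 = 162.6
Syy = Σy² − (Σy)²/n = 894.46 − 761.76 = 132.7
R² = Sxy²/(Sxx·Syy) = (162.6)²/(220·132.7) = 0.905623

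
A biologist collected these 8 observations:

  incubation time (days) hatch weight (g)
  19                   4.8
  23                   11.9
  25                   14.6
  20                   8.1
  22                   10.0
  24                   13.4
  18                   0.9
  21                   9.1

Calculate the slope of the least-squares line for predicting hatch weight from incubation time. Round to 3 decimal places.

1.800

n = 8, Σx = 172, Σy = 72.8, Σxy = 1640.8, Σx² = 3740
Sxx = Σx² − (Σx)²/n = 3740 − 3698 = 42
Sxy = Σxy − (Σx)(Σy)/n = 1640.8 − 1565.2 = 75.6
b = Sxy/Sxx = 75.6/42 = 1.8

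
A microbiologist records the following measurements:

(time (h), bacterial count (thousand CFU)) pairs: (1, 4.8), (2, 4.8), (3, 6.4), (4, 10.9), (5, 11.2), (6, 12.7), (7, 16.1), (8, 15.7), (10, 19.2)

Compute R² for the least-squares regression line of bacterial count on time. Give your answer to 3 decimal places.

n = 9, Σx = 46, Σy = 101.8, Σxy = 639.7, Σx² = 304, Σy² = 1366.92
Sxx = Σx² − (Σx)²/n = 304 − 235.111111 = 68.888889
Sxy = Σxy − (Σx)(Σy)/n = 639.7 − 520.311111 = 119.388889
Syy = Σy² − (Σy)²/n = 1366.92 − 1151.471111 = 215.448889
R² = Sxy²/(Sxx·Syy) = (119.388889)²/(68.888889·215.448889) = 0.960361

0.960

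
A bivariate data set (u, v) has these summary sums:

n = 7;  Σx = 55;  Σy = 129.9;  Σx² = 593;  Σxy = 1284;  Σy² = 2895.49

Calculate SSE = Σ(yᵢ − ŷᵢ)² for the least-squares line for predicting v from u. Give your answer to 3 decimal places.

53.746

Sxx = Σx² − (Σx)²/n = 593 − 432.142857 = 160.857143
Sxy = Σxy − (Σx)(Σy)/n = 1284 − 1020.642857 = 263.357143
Syy = Σy² − (Σy)²/n = 2895.49 − 2410.572857 = 484.917143
b = Sxy/Sxx = 263.357143/160.857143 = 1.637211
SSE = Syy − b·Sxy = 484.917143 − 1.637211·263.357143 = 53.745835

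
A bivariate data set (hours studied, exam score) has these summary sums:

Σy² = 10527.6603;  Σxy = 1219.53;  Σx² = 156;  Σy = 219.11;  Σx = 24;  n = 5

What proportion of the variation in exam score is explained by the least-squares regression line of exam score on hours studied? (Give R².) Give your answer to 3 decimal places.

0.745

Sxx = Σx² − (Σx)²/n = 156 − 115.2 = 40.8
Sxy = Σxy − (Σx)(Σy)/n = 1219.53 − 1051.728 = 167.802
Syy = Σy² − (Σy)²/n = 10527.6603 − 9601.83842 = 925.82188
R² = Sxy²/(Sxx·Syy) = (167.802)²/(40.8·925.82188) = 0.745430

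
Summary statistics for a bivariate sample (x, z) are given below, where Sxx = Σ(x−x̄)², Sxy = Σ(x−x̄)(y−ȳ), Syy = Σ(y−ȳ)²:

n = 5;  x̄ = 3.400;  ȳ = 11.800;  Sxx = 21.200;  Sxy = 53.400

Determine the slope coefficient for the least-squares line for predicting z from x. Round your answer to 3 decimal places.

2.519

b = Sxy/Sxx = 53.4/21.2 = 2.518868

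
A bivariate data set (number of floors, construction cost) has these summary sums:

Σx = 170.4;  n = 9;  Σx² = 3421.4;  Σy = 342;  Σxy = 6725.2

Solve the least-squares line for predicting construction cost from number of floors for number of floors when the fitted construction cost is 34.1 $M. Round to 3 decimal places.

Sxx = Σx² − (Σx)²/n = 3421.4 − 3226.24 = 195.16
Sxy = Σxy − (Σx)(Σy)/n = 6725.2 − 6475.2 = 250
b = Sxy/Sxx = 250/195.16 = 1.281000
a = ȳ − b·x̄ = 38 − 1.281000·18.933333 = 13.746396
Set a + b·x = 34.1: x = (34.1 − 13.746396) / 1.281000 = 15.888837

15.889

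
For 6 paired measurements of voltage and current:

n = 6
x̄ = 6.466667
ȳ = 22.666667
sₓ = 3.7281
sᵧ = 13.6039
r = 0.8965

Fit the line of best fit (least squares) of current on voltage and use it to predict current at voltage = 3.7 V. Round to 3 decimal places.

b = r · sᵧ/sₓ = 0.8965 · 13.6039/3.7281 = 3.271344
a = ȳ − b·x̄ = 22.666667 − 3.271344·6.466667 = 1.511977
ŷ(3.7) = a + b·3.7 = 1.511977 + 3.271344·3.7 = 13.615948

13.616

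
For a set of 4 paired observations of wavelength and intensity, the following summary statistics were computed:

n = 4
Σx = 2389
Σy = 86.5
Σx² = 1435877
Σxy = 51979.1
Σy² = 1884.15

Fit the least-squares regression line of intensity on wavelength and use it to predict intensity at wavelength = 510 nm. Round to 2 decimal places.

18.57

Sxx = Σx² − (Σx)²/n = 1435877 − 1426830.25 = 9046.75
Sxy = Σxy − (Σx)(Σy)/n = 51979.1 − 51662.125 = 316.975
b = Sxy/Sxx = 316.975/9046.75 = 0.035037
a = ȳ − b·x̄ = 21.625 − 0.035037·597.25 = 0.698886
ŷ(510) = a + b·510 = 0.698886 + 0.035037·510 = 18.567983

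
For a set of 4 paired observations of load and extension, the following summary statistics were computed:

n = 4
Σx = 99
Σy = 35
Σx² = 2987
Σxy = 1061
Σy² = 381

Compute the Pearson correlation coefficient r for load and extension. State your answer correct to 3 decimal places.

Sxx = Σx² − (Σx)²/n = 2987 − 2450.25 = 536.75
Sxy = Σxy − (Σx)(Σy)/n = 1061 − 866.25 = 194.75
Syy = Σy² − (Σy)²/n = 381 − 306.25 = 74.75
r = Sxy/√(Sxx·Syy) = 194.75/√(40122.0625) = 194.75/200.304924 = 0.972268

0.972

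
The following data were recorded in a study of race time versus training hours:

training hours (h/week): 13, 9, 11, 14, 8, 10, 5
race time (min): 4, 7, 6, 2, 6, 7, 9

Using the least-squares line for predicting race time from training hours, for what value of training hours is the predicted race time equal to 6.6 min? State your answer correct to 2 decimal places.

n = 7, Σx = 70, Σy = 41, Σxy = 372, Σx² = 756
Sxx = Σx² − (Σx)²/n = 756 − 700 = 56
Sxy = Σxy − (Σx)(Σy)/n = 372 − 410 = -38
b = Sxy/Sxx = -38/56 = -0.678571
a = ȳ − b·x̄ = 5.857143 − (-0.678571)·10 = 12.642857
Set a + b·x = 6.6: x = (6.6 − 12.642857) / (-0.678571) = 8.905263

8.91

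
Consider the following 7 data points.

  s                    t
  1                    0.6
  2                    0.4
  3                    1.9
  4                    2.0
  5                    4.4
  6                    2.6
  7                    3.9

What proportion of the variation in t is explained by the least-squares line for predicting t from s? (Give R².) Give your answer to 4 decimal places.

0.7306

n = 7, Σx = 28, Σy = 15.8, Σxy = 80, Σx² = 140, Σy² = 49.46
Sxx = Σx² − (Σx)²/n = 140 − 112 = 28
Sxy = Σxy − (Σx)(Σy)/n = 80 − 63.2 = 16.8
Syy = Σy² − (Σy)²/n = 49.46 − 35.662857 = 13.797143
R² = Sxy²/(Sxx·Syy) = (16.8)²/(28·13.797143) = 0.730586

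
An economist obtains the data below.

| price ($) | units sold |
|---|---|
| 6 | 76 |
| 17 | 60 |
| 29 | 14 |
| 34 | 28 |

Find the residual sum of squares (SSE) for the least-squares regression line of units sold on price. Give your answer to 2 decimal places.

n = 4, Σx = 86, Σy = 178, Σxy = 2834, Σx² = 2322, Σy² = 10356
Sxx = Σx² − (Σx)²/n = 2322 − 1849 = 473
Sxy = Σxy − (Σx)(Σy)/n = 2834 − 3827 = -993
Syy = Σy² − (Σy)²/n = 10356 − 7921 = 2435
b = Sxy/Sxx = -993/473 = -2.099366
SSE = Syy − b·Sxy = 2435 − (-2.099366)·(-993) = 350.329810

350.33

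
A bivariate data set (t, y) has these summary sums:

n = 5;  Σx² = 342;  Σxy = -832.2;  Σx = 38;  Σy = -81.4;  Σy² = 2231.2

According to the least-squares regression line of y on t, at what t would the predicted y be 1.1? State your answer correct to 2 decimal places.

3.27

Sxx = Σx² − (Σx)²/n = 342 − 288.8 = 53.2
Sxy = Σxy − (Σx)(Σy)/n = -832.2 − (-618.64) = -213.56
b = Sxy/Sxx = -213.56/53.2 = -4.014286
a = ȳ − b·x̄ = -16.28 − (-4.014286)·7.6 = 14.228571
Set a + b·x = 1.1: x = (1.1 − 14.228571) / (-4.014286) = 3.270463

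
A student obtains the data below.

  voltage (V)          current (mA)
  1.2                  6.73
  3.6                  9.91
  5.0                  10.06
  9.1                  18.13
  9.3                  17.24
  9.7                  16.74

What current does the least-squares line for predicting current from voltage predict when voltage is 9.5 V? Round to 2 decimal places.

n = 6, Σx = 37.9, Σy = 78.81, Σxy = 581.745, Σx² = 302.79
Sxx = Σx² − (Σx)²/n = 302.79 − 239.401667 = 63.388333
Sxy = Σxy − (Σx)(Σy)/n = 581.745 − 497.8165 = 83.9285
b = Sxy/Sxx = 83.9285/63.388333 = 1.324037
a = ȳ − b·x̄ = 13.135 − 1.324037·6.316667 = 4.771499
ŷ(9.5) = a + b·9.5 = 4.771499 + 1.324037·9.5 = 17.349851

17.35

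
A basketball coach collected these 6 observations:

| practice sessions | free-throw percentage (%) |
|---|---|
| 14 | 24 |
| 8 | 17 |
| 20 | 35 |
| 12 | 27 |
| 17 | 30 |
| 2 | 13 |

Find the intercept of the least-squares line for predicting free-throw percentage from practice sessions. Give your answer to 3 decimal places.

9.438

n = 6, Σx = 73, Σy = 146, Σxy = 2032, Σx² = 1097
Sxx = Σx² − (Σx)²/n = 1097 − 888.166667 = 208.833333
Sxy = Σxy − (Σx)(Σy)/n = 2032 − 1776.333333 = 255.666667
b = Sxy/Sxx = 255.666667/208.833333 = 1.224262
a = ȳ − b·x̄ = 24.333333 − 1.224262·12.166667 = 9.438148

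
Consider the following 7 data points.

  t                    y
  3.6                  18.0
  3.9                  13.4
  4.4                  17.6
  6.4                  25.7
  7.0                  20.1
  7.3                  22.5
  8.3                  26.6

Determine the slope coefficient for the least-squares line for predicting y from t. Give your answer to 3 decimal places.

2.122

n = 7, Σx = 40.9, Σy = 143.9, Σxy = 884.71, Σx² = 259.67
Sxx = Σx² − (Σx)²/n = 259.67 − 238.972857 = 20.697143
Sxy = Σxy − (Σx)(Σy)/n = 884.71 − 840.787143 = 43.922857
b = Sxy/Sxx = 43.922857/20.697143 = 2.122170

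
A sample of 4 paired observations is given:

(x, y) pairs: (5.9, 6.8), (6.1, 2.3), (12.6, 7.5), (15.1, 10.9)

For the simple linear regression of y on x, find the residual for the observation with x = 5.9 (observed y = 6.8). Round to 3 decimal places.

2.430

n = 4, Σx = 39.7, Σy = 27.5, Σxy = 313.24, Σx² = 458.79
Sxx = Σx² − (Σx)²/n = 458.79 − 394.0225 = 64.7675
Sxy = Σxy − (Σx)(Σy)/n = 313.24 − 272.9375 = 40.3025
b = Sxy/Sxx = 40.3025/64.7675 = 0.622264
a = ȳ − b·x̄ = 6.875 − 0.622264·9.925 = 0.699027
ŷ(5.9) = 0.699027 + 0.622264·5.9 = 4.370386
residual = y − ŷ = 6.8 − 4.370386 = 2.429614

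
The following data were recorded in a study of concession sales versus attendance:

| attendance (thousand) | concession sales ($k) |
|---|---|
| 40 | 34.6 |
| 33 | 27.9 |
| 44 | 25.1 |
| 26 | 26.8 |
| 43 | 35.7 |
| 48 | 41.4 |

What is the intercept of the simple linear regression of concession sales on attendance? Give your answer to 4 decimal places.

12.9279

n = 6, Σx = 234, Σy = 191.5, Σxy = 7628.2, Σx² = 9454
Sxx = Σx² − (Σx)²/n = 9454 − 9126 = 328
Sxy = Σxy − (Σx)(Σy)/n = 7628.2 − 7468.5 = 159.7
b = Sxy/Sxx = 159.7/328 = 0.486890
a = ȳ − b·x̄ = 31.916667 − 0.486890·39 = 12.927947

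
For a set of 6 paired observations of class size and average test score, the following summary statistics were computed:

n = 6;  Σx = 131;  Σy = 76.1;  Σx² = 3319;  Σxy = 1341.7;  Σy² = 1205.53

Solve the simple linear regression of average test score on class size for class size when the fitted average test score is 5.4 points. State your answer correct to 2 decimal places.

32.28

Sxx = Σx² − (Σx)²/n = 3319 − 2860.166667 = 458.833333
Sxy = Σxy − (Σx)(Σy)/n = 1341.7 − 1661.516667 = -319.816667
b = Sxy/Sxx = -319.816667/458.833333 = -0.697021
a = ȳ − b·x̄ = 12.683333 − (-0.697021)·21.833333 = 27.901635
Set a + b·x = 5.4: x = (5.4 − 27.901635) / (-0.697021) = 32.282558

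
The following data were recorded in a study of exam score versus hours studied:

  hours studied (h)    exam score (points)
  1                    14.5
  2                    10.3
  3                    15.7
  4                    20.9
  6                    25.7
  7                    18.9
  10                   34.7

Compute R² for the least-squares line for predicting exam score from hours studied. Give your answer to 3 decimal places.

n = 7, Σx = 33, Σy = 140.7, Σxy = 799.3, Σx² = 215, Σy² = 3221.43
Sxx = Σx² − (Σx)²/n = 215 − 155.571429 = 59.428571
Sxy = Σxy − (Σx)(Σy)/n = 799.3 − 663.3 = 136
Syy = Σy² − (Σy)²/n = 3221.43 − 2828.07 = 393.36
R² = Sxy²/(Sxx·Syy) = (136)²/(59.428571·393.36) = 0.791211

0.791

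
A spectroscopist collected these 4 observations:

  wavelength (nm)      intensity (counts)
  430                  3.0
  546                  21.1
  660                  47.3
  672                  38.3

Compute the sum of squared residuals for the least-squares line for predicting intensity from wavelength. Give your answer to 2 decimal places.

n = 4, Σx = 2308, Σy = 109.7, Σxy = 69766.2, Σx² = 1370200, Σy² = 4158.39
Sxx = Σx² − (Σx)²/n = 1370200 − 1331716 = 38484
Sxy = Σxy − (Σx)(Σy)/n = 69766.2 − 63296.9 = 6469.3
Syy = Σy² − (Σy)²/n = 4158.39 − 3008.5225 = 1149.8675
b = Sxy/Sxx = 6469.3/38484 = 0.168104
SSE = Syy − b·Sxy = 1149.8675 − 0.168104·6469.3 = 62.354703

62.35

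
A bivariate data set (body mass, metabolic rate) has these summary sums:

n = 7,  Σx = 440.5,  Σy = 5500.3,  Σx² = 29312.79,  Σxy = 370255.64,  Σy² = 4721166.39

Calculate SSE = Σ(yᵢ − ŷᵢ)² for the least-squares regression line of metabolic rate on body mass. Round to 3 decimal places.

33711.880

Sxx = Σx² − (Σx)²/n = 29312.79 − 27720.035714 = 1592.754286
Sxy = Σxy − (Σx)(Σy)/n = 370255.64 − 346126.021429 = 24129.618571
Syy = Σy² − (Σy)²/n = 4721166.39 − 4321900.012857 = 399266.377143
b = Sxy/Sxx = 24129.618571/1592.754286 = 15.149618
SSE = Syy − b·Sxy = 399266.377143 − 15.149618·24129.618571 = 33711.879739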